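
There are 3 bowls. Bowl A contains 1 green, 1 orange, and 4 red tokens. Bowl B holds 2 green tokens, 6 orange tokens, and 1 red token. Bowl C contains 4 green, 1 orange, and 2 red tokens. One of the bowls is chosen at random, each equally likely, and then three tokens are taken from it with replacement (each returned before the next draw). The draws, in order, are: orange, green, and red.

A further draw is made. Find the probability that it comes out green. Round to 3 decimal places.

0.344

For each hypothesis, P(data | H) works out to: P(data | bowl A) = (1/6)(1/6)(4/6) = 0.018519; P(data | bowl B) = (6/9)(2/9)(1/9) = 0.016461; P(data | bowl C) = (1/7)(4/7)(2/7) = 0.023324.
The prior-weighted likelihoods are 1/3 · 0.018519 = 0.0061728, 1/3 · 0.016461 = 0.005487, 1/3 · 0.023324 = 0.0077745; with total 0.019434.
The posterior is then P(bowl A | data) = 0.31763, P(bowl B | data) = 0.28233, P(bowl C | data) = 0.40004.
Averaging over the posterior, P(green next | data) = (1/6)(0.31763) + (2/9)(0.28233) + (4/7)(0.40004) = 0.34427.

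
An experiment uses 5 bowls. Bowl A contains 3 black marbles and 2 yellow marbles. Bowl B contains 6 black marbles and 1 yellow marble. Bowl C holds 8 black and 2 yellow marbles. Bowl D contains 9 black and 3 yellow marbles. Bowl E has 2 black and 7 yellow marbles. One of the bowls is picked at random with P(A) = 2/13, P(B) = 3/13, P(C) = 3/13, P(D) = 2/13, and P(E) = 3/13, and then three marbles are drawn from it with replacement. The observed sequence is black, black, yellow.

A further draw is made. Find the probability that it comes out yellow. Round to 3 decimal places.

0.287

For each hypothesis, P(data | H) works out to: P(data | bowl A) = (3/5)(3/5)(2/5) = 0.144; P(data | bowl B) = (6/7)(6/7)(1/7) = 0.10496; P(data | bowl C) = (8/10)(8/10)(2/10) = 0.128; P(data | bowl D) = (9/12)(9/12)(3/12) = 0.14062; P(data | bowl E) = (2/9)(2/9)(7/9) = 0.038409.
Weighting by the prior gives 2/13 · 0.144 = 0.022154, 3/13 · 0.10496 = 0.024221, 3/13 · 0.128 = 0.029538, 2/13 · 0.14062 = 0.021635, 3/13 · 0.038409 = 0.0088636; with total 0.10641.
Normalising, the posterior is P(bowl A | data) = 0.20819, P(bowl B | data) = 0.22761, P(bowl C | data) = 0.27759, P(bowl D | data) = 0.20331, P(bowl E | data) = 0.083295.
The predictive probability is P(yellow next | data) = (2/5)(0.20819) + (1/7)(0.22761) + (1/5)(0.27759) + (1/4)(0.20331) + (7/9)(0.083295) = 0.28692.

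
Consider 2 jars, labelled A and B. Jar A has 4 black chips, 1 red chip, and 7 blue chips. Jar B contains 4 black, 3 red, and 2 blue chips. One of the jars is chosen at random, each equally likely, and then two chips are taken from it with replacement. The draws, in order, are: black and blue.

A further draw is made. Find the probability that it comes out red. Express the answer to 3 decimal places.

The likelihood of the observed sequence under each hypothesis: P(data | jar A) = (4/12)(7/12) = 7/36; P(data | jar B) = (4/9)(2/9) = 8/81.
The prior-weighted likelihoods are 1/2 · 7/36 = 7/72, 1/2 · 8/81 = 4/81; summing to 95/648.
The posterior is then P(jar A | data) = 0.66316, P(jar B | data) = 0.33684.
Averaging over the posterior, P(red next | data) = (1/12)(0.66316) + (1/3)(0.33684) = 0.16754.

0.168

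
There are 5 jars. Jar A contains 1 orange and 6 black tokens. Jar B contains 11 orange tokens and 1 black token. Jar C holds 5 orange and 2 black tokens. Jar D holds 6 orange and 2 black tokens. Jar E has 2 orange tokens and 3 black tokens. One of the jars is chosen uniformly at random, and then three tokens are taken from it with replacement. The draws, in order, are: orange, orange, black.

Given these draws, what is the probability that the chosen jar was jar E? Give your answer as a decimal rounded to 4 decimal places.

0.2043

The likelihood of the observed sequence under each hypothesis: P(data | jar A) = (1/7)(1/7)(6/7) = 0.017493; P(data | jar B) = (11/12)(11/12)(1/12) = 0.070023; P(data | jar C) = (5/7)(5/7)(2/7) = 0.14577; P(data | jar D) = (6/8)(6/8)(2/8) = 0.14062; P(data | jar E) = (2/5)(2/5)(3/5) = 0.096.
Multiplying each by its prior: 1/5 · 0.017493 = 0.0034985, 1/5 · 0.070023 = 0.014005, 1/5 · 0.14577 = 0.029155, 1/5 · 0.14062 = 0.028125, 1/5 · 0.096 = 0.0192; summing to 0.093983.
So P(jar E | data) = (0.0192) / (0.093983) = 0.20429.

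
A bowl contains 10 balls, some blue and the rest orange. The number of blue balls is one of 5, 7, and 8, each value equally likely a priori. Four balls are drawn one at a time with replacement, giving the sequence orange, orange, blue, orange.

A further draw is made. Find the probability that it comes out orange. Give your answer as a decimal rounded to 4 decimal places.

0.4351

For each hypothesis, P(data | H) works out to: P(data | r = 5) = (5/10)(5/10)(5/10)(5/10) = 0.0625; P(data | r = 7) = (3/10)(3/10)(7/10)(3/10) = 0.0189; P(data | r = 8) = (2/10)(2/10)(8/10)(2/10) = 0.0064.
The prior-weighted likelihoods are 1/3 · 0.0625 = 0.020833, 1/3 · 0.0189 = 0.0063, 1/3 · 0.0064 = 0.0021333; these sum to 0.029267.
Normalising, the posterior is P(r = 5 | data) = 0.71185, P(r = 7 | data) = 0.21526, P(r = 8 | data) = 0.072893.
So P(orange next | data) = Σ P(orange next | H) P(H | data) = (1/2)(0.71185) + (3/10)(0.21526) + (1/5)(0.072893) = 0.43508.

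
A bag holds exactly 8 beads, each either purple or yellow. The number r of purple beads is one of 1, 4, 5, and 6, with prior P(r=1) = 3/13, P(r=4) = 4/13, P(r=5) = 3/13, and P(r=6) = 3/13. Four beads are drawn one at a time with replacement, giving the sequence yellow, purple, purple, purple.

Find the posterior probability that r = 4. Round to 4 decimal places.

For each hypothesis, P(data | H) works out to: P(data | r = 1) = (7/8)(1/8)(1/8)(1/8) = 0.001709; P(data | r = 4) = (4/8)(4/8)(4/8)(4/8) = 0.0625; P(data | r = 5) = (3/8)(5/8)(5/8)(5/8) = 0.091553; P(data | r = 6) = (2/8)(6/8)(6/8)(6/8) = 0.10547.
Weighting by the prior gives 3/13 · 0.001709 = 0.00039438, 4/13 · 0.0625 = 0.019231, 3/13 · 0.091553 = 0.021128, 3/13 · 0.10547 = 0.024339; these sum to 0.065092.
Hence P(r = 4 | data) = (0.019231) / (0.065092) = 0.29544.

0.2954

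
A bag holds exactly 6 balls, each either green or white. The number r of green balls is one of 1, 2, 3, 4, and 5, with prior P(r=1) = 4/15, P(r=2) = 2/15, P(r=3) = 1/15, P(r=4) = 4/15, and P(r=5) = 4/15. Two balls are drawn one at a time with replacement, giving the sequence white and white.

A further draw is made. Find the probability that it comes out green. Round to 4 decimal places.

Compute the likelihood of the observed sequence for each case: P(data | r = 1) = (5/6)(5/6) = 25/36; P(data | r = 2) = (4/6)(4/6) = 4/9; P(data | r = 3) = (3/6)(3/6) = 1/4; P(data | r = 4) = (2/6)(2/6) = 1/9; P(data | r = 5) = (1/6)(1/6) = 1/36.
The prior-weighted likelihoods are 4/15 · 25/36 = 5/27, 2/15 · 4/9 = 8/135, 1/15 · 1/4 = 1/60, 4/15 · 1/9 = 4/135, 4/15 · 1/36 = 1/135; with total 161/540.
The posterior is then P(r = 1 | data) = 100/161, P(r = 2 | data) = 32/161, P(r = 3 | data) = 9/161, P(r = 4 | data) = 16/161, P(r = 5 | data) = 4/161.
So P(green next | data) = Σ P(green next | H) P(H | data) = (1/6)(100/161) + (1/3)(32/161) + (1/2)(9/161) + (2/3)(16/161) + (5/6)(4/161) = 275/966.

0.2847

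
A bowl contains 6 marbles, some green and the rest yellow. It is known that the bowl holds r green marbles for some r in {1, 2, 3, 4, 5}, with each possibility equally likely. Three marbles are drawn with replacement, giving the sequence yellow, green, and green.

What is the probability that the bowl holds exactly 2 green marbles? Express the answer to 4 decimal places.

The likelihood of the observed sequence under each hypothesis: P(data | r = 1) = (5/6)(1/6)(1/6) = 5/216; P(data | r = 2) = (4/6)(2/6)(2/6) = 2/27; P(data | r = 3) = (3/6)(3/6)(3/6) = 1/8; P(data | r = 4) = (2/6)(4/6)(4/6) = 4/27; P(data | r = 5) = (1/6)(5/6)(5/6) = 25/216.
Weighting by the prior gives 1/5 · 5/216 = 1/216, 1/5 · 2/27 = 2/135, 1/5 · 1/8 = 1/40, 1/5 · 4/27 = 4/135, 1/5 · 25/216 = 5/216; with total 7/72.
So P(r = 2 | data) = (2/135) / (7/72) = 16/105.

0.1524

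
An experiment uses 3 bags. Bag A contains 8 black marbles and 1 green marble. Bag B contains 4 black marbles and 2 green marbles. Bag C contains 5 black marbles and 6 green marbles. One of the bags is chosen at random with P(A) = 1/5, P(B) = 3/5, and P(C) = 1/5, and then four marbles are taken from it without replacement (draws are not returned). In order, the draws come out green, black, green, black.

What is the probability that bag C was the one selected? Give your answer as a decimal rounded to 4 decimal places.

0.2747

Compute the likelihood of the observed sequence for each case: P(data | bag A) = (1/9)(8/8)(0/7) = 0; P(data | bag B) = (2/6)(4/5)(1/4)(3/3) = 0.066667; P(data | bag C) = (6/11)(5/10)(5/9)(4/8) = 0.075758.
Multiplying each by its prior: 1/5 · 0 = 0, 3/5 · 0.066667 = 0.04, 1/5 · 0.075758 = 0.015152; with total 0.055152.
Therefore the posterior P(bag C | data) = (0.015152) / (0.055152) = 0.27473.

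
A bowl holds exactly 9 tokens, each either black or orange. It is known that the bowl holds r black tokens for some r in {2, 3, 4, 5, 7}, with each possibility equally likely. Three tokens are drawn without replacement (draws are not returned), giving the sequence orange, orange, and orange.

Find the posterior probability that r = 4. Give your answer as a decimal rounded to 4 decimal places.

The likelihood of the observed sequence under each hypothesis: P(data | r = 2) = (7/9)(6/8)(5/7) = 5/12; P(data | r = 3) = (6/9)(5/8)(4/7) = 5/21; P(data | r = 4) = (5/9)(4/8)(3/7) = 5/42; P(data | r = 5) = (4/9)(3/8)(2/7) = 1/21; P(data | r = 7) = (2/9)(1/8)(0/7) = 0.
The prior-weighted likelihoods are 1/5 · 5/12 = 1/12, 1/5 · 5/21 = 1/21, 1/5 · 5/42 = 1/42, 1/5 · 1/21 = 1/105, 1/5 · 0 = 0; with total 23/140.
Therefore the posterior P(r = 4 | data) = (1/42) / (23/140) = 10/69.

0.1449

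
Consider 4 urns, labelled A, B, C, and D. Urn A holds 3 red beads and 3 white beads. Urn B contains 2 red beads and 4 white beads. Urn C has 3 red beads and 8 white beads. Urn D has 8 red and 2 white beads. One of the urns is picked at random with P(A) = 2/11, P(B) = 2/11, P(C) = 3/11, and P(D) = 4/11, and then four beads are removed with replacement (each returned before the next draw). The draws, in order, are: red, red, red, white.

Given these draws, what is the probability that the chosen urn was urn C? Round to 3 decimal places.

The likelihood of the observed sequence under each hypothesis: P(data | urn A) = (3/6)(3/6)(3/6)(3/6) = 0.0625; P(data | urn B) = (2/6)(2/6)(2/6)(4/6) = 0.024691; P(data | urn C) = (3/11)(3/11)(3/11)(8/11) = 0.014753; P(data | urn D) = (8/10)(8/10)(8/10)(2/10) = 0.1024.
Multiplying each by its prior: 2/11 · 0.0625 = 0.011364, 2/11 · 0.024691 = 0.0044893, 3/11 · 0.014753 = 0.0040236, 4/11 · 0.1024 = 0.037236; summing to 0.057113.
So P(urn C | data) = (0.0040236) / (0.057113) = 0.070449.

0.070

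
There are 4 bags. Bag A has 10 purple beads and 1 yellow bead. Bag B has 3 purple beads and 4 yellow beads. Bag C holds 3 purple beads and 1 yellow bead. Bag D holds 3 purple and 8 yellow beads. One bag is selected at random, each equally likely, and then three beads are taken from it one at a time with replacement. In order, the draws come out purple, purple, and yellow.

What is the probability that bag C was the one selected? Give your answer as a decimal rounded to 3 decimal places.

0.375

The likelihood of the observed sequence under each hypothesis: P(data | bag A) = (10/11)(10/11)(1/11) = 0.075131; P(data | bag B) = (3/7)(3/7)(4/7) = 0.10496; P(data | bag C) = (3/4)(3/4)(1/4) = 0.14062; P(data | bag D) = (3/11)(3/11)(8/11) = 0.054095.
The prior-weighted likelihoods are 1/4 · 0.075131 = 0.018783, 1/4 · 0.10496 = 0.026239, 1/4 · 0.14062 = 0.035156, 1/4 · 0.054095 = 0.013524; summing to 0.093702.
So P(bag C | data) = (0.035156) / (0.093702) = 0.37519.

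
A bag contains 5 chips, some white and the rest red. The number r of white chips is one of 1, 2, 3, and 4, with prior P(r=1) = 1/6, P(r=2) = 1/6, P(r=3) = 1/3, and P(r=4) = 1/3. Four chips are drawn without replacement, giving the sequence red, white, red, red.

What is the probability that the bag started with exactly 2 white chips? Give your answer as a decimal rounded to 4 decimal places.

0.3333

The likelihood of the observed sequence under each hypothesis: P(data | r = 1) = (4/5)(1/4)(3/3)(2/2) = 1/5; P(data | r = 2) = (3/5)(2/4)(2/3)(1/2) = 1/10; P(data | r = 3) = (2/5)(3/4)(1/3)(0/2) = 0; P(data | r = 4) = (1/5)(4/4)(0/3) = 0.
The prior-weighted likelihoods are 1/6 · 1/5 = 1/30, 1/6 · 1/10 = 1/60, 1/3 · 0 = 0, 1/3 · 0 = 0; these sum to 1/20.
Therefore the posterior P(r = 2 | data) = (1/60) / (1/20) = 1/3.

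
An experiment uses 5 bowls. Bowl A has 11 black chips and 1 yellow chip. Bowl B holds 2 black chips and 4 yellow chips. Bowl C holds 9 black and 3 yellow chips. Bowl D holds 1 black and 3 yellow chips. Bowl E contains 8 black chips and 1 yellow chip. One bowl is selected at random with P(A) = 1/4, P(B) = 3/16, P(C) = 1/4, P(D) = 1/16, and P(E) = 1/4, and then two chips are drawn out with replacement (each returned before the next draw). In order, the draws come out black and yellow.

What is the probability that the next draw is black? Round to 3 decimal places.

Compute the likelihood of the observed sequence for each case: P(data | bowl A) = (11/12)(1/12) = 0.076389; P(data | bowl B) = (2/6)(4/6) = 0.22222; P(data | bowl C) = (9/12)(3/12) = 0.1875; P(data | bowl D) = (1/4)(3/4) = 0.1875; P(data | bowl E) = (8/9)(1/9) = 0.098765.
Weighting by the prior gives 1/4 · 0.076389 = 0.019097, 3/16 · 0.22222 = 0.041667, 1/4 · 0.1875 = 0.046875, 1/16 · 0.1875 = 0.011719, 1/4 · 0.098765 = 0.024691; these sum to 0.14405.
The posterior is then P(bowl A | data) = 0.13257, P(bowl B | data) = 0.28925, P(bowl C | data) = 0.32541, P(bowl D | data) = 0.081353, P(bowl E | data) = 0.17141.
Averaging over the posterior, P(black next | data) = (11/12)(0.13257) + (1/3)(0.28925) + (3/4)(0.32541) + (1/4)(0.081353) + (8/9)(0.17141) = 0.6347.

0.635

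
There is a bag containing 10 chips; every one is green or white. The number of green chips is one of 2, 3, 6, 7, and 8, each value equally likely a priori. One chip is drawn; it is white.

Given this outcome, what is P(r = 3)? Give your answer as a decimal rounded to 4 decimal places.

0.2917

The likelihood of this draw under each hypothesis: P(data | r = 2) = (8/10) = 4/5; P(data | r = 3) = (7/10) = 7/10; P(data | r = 6) = (4/10) = 2/5; P(data | r = 7) = (3/10) = 3/10; P(data | r = 8) = (2/10) = 1/5.
Multiplying each by its prior: 1/5 · 4/5 = 4/25, 1/5 · 7/10 = 7/50, 1/5 · 2/5 = 2/25, 1/5 · 3/10 = 3/50, 1/5 · 1/5 = 1/25; these sum to 12/25.
Hence P(r = 3 | data) = (7/50) / (12/25) = 7/24.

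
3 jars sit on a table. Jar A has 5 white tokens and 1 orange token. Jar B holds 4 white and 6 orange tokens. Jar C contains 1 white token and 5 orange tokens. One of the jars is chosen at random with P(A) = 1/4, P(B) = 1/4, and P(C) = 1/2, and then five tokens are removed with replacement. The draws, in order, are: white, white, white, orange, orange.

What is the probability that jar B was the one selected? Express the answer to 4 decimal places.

0.5059

Compute the likelihood of the observed sequence for each case: P(data | jar A) = (5/6)(5/6)(5/6)(1/6)(1/6) = 0.016075; P(data | jar B) = (4/10)(4/10)(4/10)(6/10)(6/10) = 0.02304; P(data | jar C) = (1/6)(1/6)(1/6)(5/6)(5/6) = 0.003215.
Weighting by the prior gives 1/4 · 0.016075 = 0.0040188, 1/4 · 0.02304 = 0.00576, 1/2 · 0.003215 = 0.0016075; with total 0.011386.
Therefore the posterior P(jar B | data) = (0.00576) / (0.011386) = 0.50587.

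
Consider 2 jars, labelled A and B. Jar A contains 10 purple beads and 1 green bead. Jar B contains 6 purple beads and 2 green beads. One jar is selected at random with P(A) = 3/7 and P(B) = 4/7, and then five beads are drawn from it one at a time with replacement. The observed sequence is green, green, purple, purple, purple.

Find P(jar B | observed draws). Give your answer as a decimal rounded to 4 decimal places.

The likelihood of the observed sequence under each hypothesis: P(data | jar A) = (1/11)(1/11)(10/11)(10/11)(10/11) = 0.0062092; P(data | jar B) = (2/8)(2/8)(6/8)(6/8)(6/8) = 0.026367.
The prior-weighted likelihoods are 3/7 · 0.0062092 = 0.0026611, 4/7 · 0.026367 = 0.015067; with total 0.017728.
Hence P(jar B | data) = (0.015067) / (0.017728) = 0.84989.

0.8499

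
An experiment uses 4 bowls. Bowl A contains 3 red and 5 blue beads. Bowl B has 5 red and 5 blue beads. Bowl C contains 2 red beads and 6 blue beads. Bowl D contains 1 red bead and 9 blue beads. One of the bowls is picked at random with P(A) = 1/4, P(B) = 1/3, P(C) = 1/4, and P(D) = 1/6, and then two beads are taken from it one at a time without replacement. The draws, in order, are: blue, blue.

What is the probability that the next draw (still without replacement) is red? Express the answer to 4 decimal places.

0.3536

The likelihood of the observed sequence under each hypothesis: P(data | bowl A) = (5/8)(4/7) = 0.35714; P(data | bowl B) = (5/10)(4/9) = 0.22222; P(data | bowl C) = (6/8)(5/7) = 0.53571; P(data | bowl D) = (9/10)(8/9) = 0.8.
Weighting by the prior gives 1/4 · 0.35714 = 0.089286, 1/3 · 0.22222 = 0.074074, 1/4 · 0.53571 = 0.13393, 1/6 · 0.8 = 0.13333; with total 0.43062.
Normalising, the posterior is P(bowl A | data) = 0.20734, P(bowl B | data) = 0.17202, P(bowl C | data) = 0.31101, P(bowl D | data) = 0.30963.
So P(red next | data) = Σ P(red next | H) P(H | data) = (1/2)(0.20734) + (5/8)(0.17202) + (1/3)(0.31101) + (1/8)(0.30963) = 0.35356.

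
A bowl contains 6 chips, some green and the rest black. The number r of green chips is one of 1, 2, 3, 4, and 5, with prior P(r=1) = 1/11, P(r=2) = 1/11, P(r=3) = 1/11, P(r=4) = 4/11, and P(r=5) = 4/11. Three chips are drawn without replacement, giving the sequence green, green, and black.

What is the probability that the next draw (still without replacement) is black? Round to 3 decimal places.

0.257

The likelihood of the observed sequence under each hypothesis: P(data | r = 1) = (1/6)(0/5) = 0; P(data | r = 2) = (2/6)(1/5)(4/4) = 1/15; P(data | r = 3) = (3/6)(2/5)(3/4) = 3/20; P(data | r = 4) = (4/6)(3/5)(2/4) = 1/5; P(data | r = 5) = (5/6)(4/5)(1/4) = 1/6.
Weighting by the prior gives 1/11 · 0 = 0, 1/11 · 1/15 = 1/165, 1/11 · 3/20 = 3/220, 4/11 · 1/5 = 4/55, 4/11 · 1/6 = 2/33; with total 101/660.
The posterior is then P(r = 1 | data) = 0, P(r = 2 | data) = 4/101, P(r = 3 | data) = 9/101, P(r = 4 | data) = 48/101, P(r = 5 | data) = 40/101.
The predictive probability is P(black next | data) = (1)(4/101) + (2/3)(9/101) + (1/3)(48/101) + (0)(40/101) = 26/101.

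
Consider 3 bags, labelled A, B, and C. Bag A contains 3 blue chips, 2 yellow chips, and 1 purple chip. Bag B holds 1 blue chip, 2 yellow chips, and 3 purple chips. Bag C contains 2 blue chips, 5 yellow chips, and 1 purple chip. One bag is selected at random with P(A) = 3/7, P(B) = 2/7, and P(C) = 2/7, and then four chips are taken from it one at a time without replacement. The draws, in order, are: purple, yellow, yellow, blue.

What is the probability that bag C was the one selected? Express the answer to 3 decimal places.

0.364

Compute the likelihood of the observed sequence for each case: P(data | bag A) = (1/6)(2/5)(1/4)(3/3) = 1/60; P(data | bag B) = (3/6)(2/5)(1/4)(1/3) = 1/60; P(data | bag C) = (1/8)(5/7)(4/6)(2/5) = 1/42.
Weighting by the prior gives 3/7 · 1/60 = 1/140, 2/7 · 1/60 = 1/210, 2/7 · 1/42 = 1/147; these sum to 11/588.
By Bayes' rule, P(bag C | data) = (1/147) / (11/588) = 4/11.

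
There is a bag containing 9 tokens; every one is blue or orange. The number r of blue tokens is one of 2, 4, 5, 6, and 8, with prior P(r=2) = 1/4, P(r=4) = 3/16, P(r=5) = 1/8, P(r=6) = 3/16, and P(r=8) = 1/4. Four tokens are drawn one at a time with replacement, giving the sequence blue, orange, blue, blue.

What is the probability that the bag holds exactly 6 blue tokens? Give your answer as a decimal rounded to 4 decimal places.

0.3148

The likelihood of the observed sequence under each hypothesis: P(data | r = 2) = (2/9)(7/9)(2/9)(2/9) = 0.0085353; P(data | r = 4) = (4/9)(5/9)(4/9)(4/9) = 0.048773; P(data | r = 5) = (5/9)(4/9)(5/9)(5/9) = 0.076208; P(data | r = 6) = (6/9)(3/9)(6/9)(6/9) = 0.098765; P(data | r = 8) = (8/9)(1/9)(8/9)(8/9) = 0.078037.
Multiplying each by its prior: 1/4 · 0.0085353 = 0.0021338, 3/16 · 0.048773 = 0.0091449, 1/8 · 0.076208 = 0.009526, 3/16 · 0.098765 = 0.018519, 1/4 · 0.078037 = 0.019509; with total 0.058832.
So P(r = 6 | data) = (0.018519) / (0.058832) = 0.31477.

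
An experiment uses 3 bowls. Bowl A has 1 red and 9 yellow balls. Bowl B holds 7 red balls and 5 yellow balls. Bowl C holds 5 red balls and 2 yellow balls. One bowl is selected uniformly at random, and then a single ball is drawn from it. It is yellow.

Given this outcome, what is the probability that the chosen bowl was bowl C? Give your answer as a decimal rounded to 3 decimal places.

Compute the likelihood of this draw for each case: P(data | bowl A) = (9/10) = 0.9; P(data | bowl B) = (5/12) = 0.41667; P(data | bowl C) = (2/7) = 0.28571.
Multiplying each by its prior: 1/3 · 0.9 = 0.3, 1/3 · 0.41667 = 0.13889, 1/3 · 0.28571 = 0.095238; with total 0.53413.
By Bayes' rule, P(bowl C | data) = (0.095238) / (0.53413) = 0.17831.

0.178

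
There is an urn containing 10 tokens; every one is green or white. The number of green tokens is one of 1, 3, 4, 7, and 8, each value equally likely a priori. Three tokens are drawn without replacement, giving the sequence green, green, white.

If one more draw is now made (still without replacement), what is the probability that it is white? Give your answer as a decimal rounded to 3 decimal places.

0.396

For each hypothesis, P(data | H) works out to: P(data | r = 1) = (1/10)(0/9) = 0; P(data | r = 3) = (3/10)(2/9)(7/8) = 7/120; P(data | r = 4) = (4/10)(3/9)(6/8) = 1/10; P(data | r = 7) = (7/10)(6/9)(3/8) = 7/40; P(data | r = 8) = (8/10)(7/9)(2/8) = 7/45.
Multiplying each by its prior: 1/5 · 0 = 0, 1/5 · 7/120 = 7/600, 1/5 · 1/10 = 1/50, 1/5 · 7/40 = 7/200, 1/5 · 7/45 = 7/225; with total 22/225.
Dividing through by the total gives posterior P(r = 1 | data) = 0, P(r = 3 | data) = 21/176, P(r = 4 | data) = 9/44, P(r = 7 | data) = 63/176, P(r = 8 | data) = 7/22.
So P(white next | data) = Σ P(white next | H) P(H | data) = (6/7)(21/176) + (5/7)(9/44) + (2/7)(63/176) + (1/7)(7/22) = 61/154.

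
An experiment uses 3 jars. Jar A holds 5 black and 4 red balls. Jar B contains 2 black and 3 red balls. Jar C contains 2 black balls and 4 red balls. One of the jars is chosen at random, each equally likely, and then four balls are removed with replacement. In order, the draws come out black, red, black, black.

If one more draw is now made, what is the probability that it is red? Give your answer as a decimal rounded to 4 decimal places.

0.5267

Compute the likelihood of the observed sequence for each case: P(data | jar A) = (5/9)(4/9)(5/9)(5/9) = 0.076208; P(data | jar B) = (2/5)(3/5)(2/5)(2/5) = 0.0384; P(data | jar C) = (2/6)(4/6)(2/6)(2/6) = 0.024691.
The prior-weighted likelihoods are 1/3 · 0.076208 = 0.025403, 1/3 · 0.0384 = 0.0128, 1/3 · 0.024691 = 0.0082305; summing to 0.046433.
Normalising, the posterior is P(jar A | data) = 0.54708, P(jar B | data) = 0.27567, P(jar C | data) = 0.17725.
So P(red next | data) = Σ P(red next | H) P(H | data) = (4/9)(0.54708) + (3/5)(0.27567) + (2/3)(0.17725) = 0.52672.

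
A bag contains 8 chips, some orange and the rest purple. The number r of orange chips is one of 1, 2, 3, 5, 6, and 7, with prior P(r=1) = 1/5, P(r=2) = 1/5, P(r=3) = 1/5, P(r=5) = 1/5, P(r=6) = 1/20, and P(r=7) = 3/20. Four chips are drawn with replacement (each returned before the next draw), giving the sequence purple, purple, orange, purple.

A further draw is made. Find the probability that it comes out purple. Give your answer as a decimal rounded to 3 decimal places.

Under each hypothesis, the probability of the observed sequence is: P(data | r = 1) = (7/8)(7/8)(1/8)(7/8) = 0.08374; P(data | r = 2) = (6/8)(6/8)(2/8)(6/8) = 0.10547; P(data | r = 3) = (5/8)(5/8)(3/8)(5/8) = 0.091553; P(data | r = 5) = (3/8)(3/8)(5/8)(3/8) = 0.032959; P(data | r = 6) = (2/8)(2/8)(6/8)(2/8) = 0.011719; P(data | r = 7) = (1/8)(1/8)(7/8)(1/8) = 0.001709.
Multiplying each by its prior: 1/5 · 0.08374 = 0.016748, 1/5 · 0.10547 = 0.021094, 1/5 · 0.091553 = 0.018311, 1/5 · 0.032959 = 0.0065918, 1/20 · 0.011719 = 0.00058594, 3/20 · 0.001709 = 0.00025635; with total 0.063586.
Dividing through by the total gives posterior P(r = 1 | data) = 0.26339, P(r = 2 | data) = 0.33173, P(r = 3 | data) = 0.28796, P(r = 5 | data) = 0.10367, P(r = 6 | data) = 0.0092148, P(r = 7 | data) = 0.0040315.
Averaging over the posterior, P(purple next | data) = (7/8)(0.26339) + (3/4)(0.33173) + (5/8)(0.28796) + (3/8)(0.10367) + (1/4)(0.0092148) + (1/8)(0.0040315) = 0.70093.

0.701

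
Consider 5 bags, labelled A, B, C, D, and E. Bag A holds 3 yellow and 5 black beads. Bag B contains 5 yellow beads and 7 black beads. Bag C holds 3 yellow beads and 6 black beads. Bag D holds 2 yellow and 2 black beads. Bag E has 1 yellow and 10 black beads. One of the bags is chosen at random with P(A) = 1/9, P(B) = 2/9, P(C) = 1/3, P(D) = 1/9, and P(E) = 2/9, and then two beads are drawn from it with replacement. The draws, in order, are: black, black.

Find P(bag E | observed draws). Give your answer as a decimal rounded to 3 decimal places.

0.384

The likelihood of the observed sequence under each hypothesis: P(data | bag A) = (5/8)(5/8) = 0.39062; P(data | bag B) = (7/12)(7/12) = 0.34028; P(data | bag C) = (6/9)(6/9) = 0.44444; P(data | bag D) = (2/4)(2/4) = 0.25; P(data | bag E) = (10/11)(10/11) = 0.82645.
Weighting by the prior gives 1/9 · 0.39062 = 0.043403, 2/9 · 0.34028 = 0.075617, 1/3 · 0.44444 = 0.14815, 1/9 · 0.25 = 0.027778, 2/9 · 0.82645 = 0.18365; summing to 0.4786.
Hence P(bag E | data) = (0.18365) / (0.4786) = 0.38373.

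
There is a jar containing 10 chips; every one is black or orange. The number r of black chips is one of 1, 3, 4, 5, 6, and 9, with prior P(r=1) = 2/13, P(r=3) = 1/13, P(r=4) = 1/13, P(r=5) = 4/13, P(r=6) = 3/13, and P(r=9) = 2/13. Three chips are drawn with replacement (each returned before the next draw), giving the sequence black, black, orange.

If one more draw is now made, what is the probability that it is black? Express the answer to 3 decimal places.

0.562

Compute the likelihood of the observed sequence for each case: P(data | r = 1) = (1/10)(1/10)(9/10) = 0.009; P(data | r = 3) = (3/10)(3/10)(7/10) = 0.063; P(data | r = 4) = (4/10)(4/10)(6/10) = 0.096; P(data | r = 5) = (5/10)(5/10)(5/10) = 0.125; P(data | r = 6) = (6/10)(6/10)(4/10) = 0.144; P(data | r = 9) = (9/10)(9/10)(1/10) = 0.081.
Multiplying each by its prior: 2/13 · 0.009 = 0.0013846, 1/13 · 0.063 = 0.0048462, 1/13 · 0.096 = 0.0073846, 4/13 · 0.125 = 0.038462, 3/13 · 0.144 = 0.033231, 2/13 · 0.081 = 0.012462; these sum to 0.097769.
Dividing through by the total gives posterior P(r = 1 | data) = 0.014162, P(r = 3 | data) = 0.049567, P(r = 4 | data) = 0.075531, P(r = 5 | data) = 0.39339, P(r = 6 | data) = 0.33989, P(r = 9 | data) = 0.12746.
The predictive probability is P(black next | data) = (1/10)(0.014162) + (3/10)(0.049567) + (2/5)(0.075531) + (1/2)(0.39339) + (3/5)(0.33989) + (9/10)(0.12746) = 0.56184.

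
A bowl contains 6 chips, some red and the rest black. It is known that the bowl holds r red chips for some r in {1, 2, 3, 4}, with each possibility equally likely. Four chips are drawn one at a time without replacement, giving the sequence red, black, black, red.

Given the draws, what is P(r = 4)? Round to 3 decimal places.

0.286

The likelihood of the observed sequence under each hypothesis: P(data | r = 1) = (1/6)(5/5)(4/4)(0/3) = 0; P(data | r = 2) = (2/6)(4/5)(3/4)(1/3) = 1/15; P(data | r = 3) = (3/6)(3/5)(2/4)(2/3) = 1/10; P(data | r = 4) = (4/6)(2/5)(1/4)(3/3) = 1/15.
Multiplying each by its prior: 1/4 · 0 = 0, 1/4 · 1/15 = 1/60, 1/4 · 1/10 = 1/40, 1/4 · 1/15 = 1/60; these sum to 7/120.
By Bayes' rule, P(r = 4 | data) = (1/60) / (7/120) = 2/7.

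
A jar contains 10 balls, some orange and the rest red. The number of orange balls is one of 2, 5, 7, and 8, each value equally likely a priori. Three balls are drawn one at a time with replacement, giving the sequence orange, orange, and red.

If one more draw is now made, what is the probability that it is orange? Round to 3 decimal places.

Under each hypothesis, the probability of the observed sequence is: P(data | r = 2) = (2/10)(2/10)(8/10) = 0.032; P(data | r = 5) = (5/10)(5/10)(5/10) = 0.125; P(data | r = 7) = (7/10)(7/10)(3/10) = 0.147; P(data | r = 8) = (8/10)(8/10)(2/10) = 0.128.
Multiplying each by its prior: 1/4 · 0.032 = 0.008, 1/4 · 0.125 = 0.03125, 1/4 · 0.147 = 0.03675, 1/4 · 0.128 = 0.032; summing to 0.108.
Normalising, the posterior is P(r = 2 | data) = 0.074074, P(r = 5 | data) = 0.28935, P(r = 7 | data) = 0.34028, P(r = 8 | data) = 0.2963.
So P(orange next | data) = Σ P(orange next | H) P(H | data) = (1/5)(0.074074) + (1/2)(0.28935) + (7/10)(0.34028) + (4/5)(0.2963) = 0.63472.

0.635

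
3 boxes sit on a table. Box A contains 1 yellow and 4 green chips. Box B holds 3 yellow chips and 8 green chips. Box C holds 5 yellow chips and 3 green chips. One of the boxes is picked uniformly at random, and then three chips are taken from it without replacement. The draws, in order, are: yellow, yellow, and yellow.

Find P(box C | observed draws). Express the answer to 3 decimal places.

0.967

For each hypothesis, P(data | H) works out to: P(data | box A) = (1/5)(0/4) = 0; P(data | box B) = (3/11)(2/10)(1/9) = 0.0060606; P(data | box C) = (5/8)(4/7)(3/6) = 0.17857.
Multiplying each by its prior: 1/3 · 0 = 0, 1/3 · 0.0060606 = 0.0020202, 1/3 · 0.17857 = 0.059524; these sum to 0.061544.
Hence P(box C | data) = (0.059524) / (0.061544) = 0.96717.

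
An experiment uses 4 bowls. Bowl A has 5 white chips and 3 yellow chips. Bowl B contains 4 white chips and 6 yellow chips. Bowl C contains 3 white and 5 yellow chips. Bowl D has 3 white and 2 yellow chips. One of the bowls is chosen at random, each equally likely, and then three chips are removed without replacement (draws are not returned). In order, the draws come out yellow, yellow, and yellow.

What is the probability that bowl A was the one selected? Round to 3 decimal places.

0.049

For each hypothesis, P(data | H) works out to: P(data | bowl A) = (3/8)(2/7)(1/6) = 1/56; P(data | bowl B) = (6/10)(5/9)(4/8) = 1/6; P(data | bowl C) = (5/8)(4/7)(3/6) = 5/28; P(data | bowl D) = (2/5)(1/4)(0/3) = 0.
The prior-weighted likelihoods are 1/4 · 1/56 = 1/224, 1/4 · 1/6 = 1/24, 1/4 · 5/28 = 5/112, 1/4 · 0 = 0; with total 61/672.
By Bayes' rule, P(bowl A | data) = (1/224) / (61/672) = 3/61.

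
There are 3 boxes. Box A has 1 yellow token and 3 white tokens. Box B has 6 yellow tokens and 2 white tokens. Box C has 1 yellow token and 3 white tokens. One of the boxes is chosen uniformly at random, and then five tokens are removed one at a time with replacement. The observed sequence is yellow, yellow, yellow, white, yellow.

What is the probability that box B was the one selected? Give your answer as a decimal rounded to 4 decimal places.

0.9310

For each hypothesis, P(data | H) works out to: P(data | box A) = (1/4)(1/4)(1/4)(3/4)(1/4) = 0.0029297; P(data | box B) = (6/8)(6/8)(6/8)(2/8)(6/8) = 0.079102; P(data | box C) = (1/4)(1/4)(1/4)(3/4)(1/4) = 0.0029297.
Multiplying each by its prior: 1/3 · 0.0029297 = 0.00097656, 1/3 · 0.079102 = 0.026367, 1/3 · 0.0029297 = 0.00097656; with total 0.02832.
So P(box B | data) = (0.026367) / (0.02832) = 0.93103.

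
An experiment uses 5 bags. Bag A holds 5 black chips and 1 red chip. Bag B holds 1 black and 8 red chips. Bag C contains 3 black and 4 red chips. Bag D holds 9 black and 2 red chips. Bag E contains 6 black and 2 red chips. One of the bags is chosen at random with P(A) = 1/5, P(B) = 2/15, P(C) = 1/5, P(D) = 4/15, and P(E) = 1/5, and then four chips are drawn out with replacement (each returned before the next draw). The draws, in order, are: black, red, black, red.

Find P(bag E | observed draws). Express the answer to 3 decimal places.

Under each hypothesis, the probability of the observed sequence is: P(data | bag A) = (5/6)(1/6)(5/6)(1/6) = 0.01929; P(data | bag B) = (1/9)(8/9)(1/9)(8/9) = 0.0097546; P(data | bag C) = (3/7)(4/7)(3/7)(4/7) = 0.059975; P(data | bag D) = (9/11)(2/11)(9/11)(2/11) = 0.02213; P(data | bag E) = (6/8)(2/8)(6/8)(2/8) = 0.035156.
Weighting by the prior gives 1/5 · 0.01929 = 0.003858, 2/15 · 0.0097546 = 0.0013006, 1/5 · 0.059975 = 0.011995, 4/15 · 0.02213 = 0.0059012, 1/5 · 0.035156 = 0.0070313; these sum to 0.030086.
So P(bag E | data) = (0.0070313) / (0.030086) = 0.2337.

0.234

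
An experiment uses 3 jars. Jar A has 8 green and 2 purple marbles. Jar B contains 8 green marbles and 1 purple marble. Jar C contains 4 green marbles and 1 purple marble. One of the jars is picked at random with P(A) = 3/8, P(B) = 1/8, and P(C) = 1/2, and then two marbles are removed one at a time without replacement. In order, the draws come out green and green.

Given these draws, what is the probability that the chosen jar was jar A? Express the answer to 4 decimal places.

Compute the likelihood of the observed sequence for each case: P(data | jar A) = (8/10)(7/9) = 28/45; P(data | jar B) = (8/9)(7/8) = 7/9; P(data | jar C) = (4/5)(3/4) = 3/5.
Multiplying each by its prior: 3/8 · 28/45 = 7/30, 1/8 · 7/9 = 7/72, 1/2 · 3/5 = 3/10; these sum to 227/360.
So P(jar A | data) = (7/30) / (227/360) = 84/227.

0.3700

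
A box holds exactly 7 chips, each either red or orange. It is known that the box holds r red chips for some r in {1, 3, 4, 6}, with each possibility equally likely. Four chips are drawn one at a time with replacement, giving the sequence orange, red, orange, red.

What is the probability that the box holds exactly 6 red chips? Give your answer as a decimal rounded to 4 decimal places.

0.1000

Under each hypothesis, the probability of the observed sequence is: P(data | r = 1) = (6/7)(1/7)(6/7)(1/7) = 0.014994; P(data | r = 3) = (4/7)(3/7)(4/7)(3/7) = 0.059975; P(data | r = 4) = (3/7)(4/7)(3/7)(4/7) = 0.059975; P(data | r = 6) = (1/7)(6/7)(1/7)(6/7) = 0.014994.
Multiplying each by its prior: 1/4 · 0.014994 = 0.0037484, 1/4 · 0.059975 = 0.014994, 1/4 · 0.059975 = 0.014994, 1/4 · 0.014994 = 0.0037484; summing to 0.037484.
By Bayes' rule, P(r = 6 | data) = (0.0037484) / (0.037484) = 0.1.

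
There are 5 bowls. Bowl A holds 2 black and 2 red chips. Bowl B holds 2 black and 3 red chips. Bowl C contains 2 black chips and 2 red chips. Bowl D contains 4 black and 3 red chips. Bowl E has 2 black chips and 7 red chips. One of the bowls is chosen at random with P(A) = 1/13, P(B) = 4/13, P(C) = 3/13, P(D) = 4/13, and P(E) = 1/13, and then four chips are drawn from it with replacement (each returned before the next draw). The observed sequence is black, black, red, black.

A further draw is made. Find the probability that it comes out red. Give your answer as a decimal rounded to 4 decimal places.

0.4930

The likelihood of the observed sequence under each hypothesis: P(data | bowl A) = (2/4)(2/4)(2/4)(2/4) = 0.0625; P(data | bowl B) = (2/5)(2/5)(3/5)(2/5) = 0.0384; P(data | bowl C) = (2/4)(2/4)(2/4)(2/4) = 0.0625; P(data | bowl D) = (4/7)(4/7)(3/7)(4/7) = 0.079967; P(data | bowl E) = (2/9)(2/9)(7/9)(2/9) = 0.0085353.
Weighting by the prior gives 1/13 · 0.0625 = 0.0048077, 4/13 · 0.0384 = 0.011815, 3/13 · 0.0625 = 0.014423, 4/13 · 0.079967 = 0.024605, 1/13 · 0.0085353 = 0.00065656; these sum to 0.056308.
Dividing through by the total gives posterior P(bowl A | data) = 0.085382, P(bowl B | data) = 0.20984, P(bowl C | data) = 0.25615, P(bowl D | data) = 0.43698, P(bowl E | data) = 0.01166.
The predictive probability is P(red next | data) = (1/2)(0.085382) + (3/5)(0.20984) + (1/2)(0.25615) + (3/7)(0.43698) + (7/9)(0.01166) = 0.49301.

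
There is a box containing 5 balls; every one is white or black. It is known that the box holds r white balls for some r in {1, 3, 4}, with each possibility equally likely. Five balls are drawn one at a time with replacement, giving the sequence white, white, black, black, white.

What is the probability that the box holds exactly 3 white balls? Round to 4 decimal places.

0.5745

Compute the likelihood of the observed sequence for each case: P(data | r = 1) = (1/5)(1/5)(4/5)(4/5)(1/5) = 0.00512; P(data | r = 3) = (3/5)(3/5)(2/5)(2/5)(3/5) = 0.03456; P(data | r = 4) = (4/5)(4/5)(1/5)(1/5)(4/5) = 0.02048.
Multiplying each by its prior: 1/3 · 0.00512 = 0.0017067, 1/3 · 0.03456 = 0.01152, 1/3 · 0.02048 = 0.0068267; with total 0.020053.
By Bayes' rule, P(r = 3 | data) = (0.01152) / (0.020053) = 0.57447.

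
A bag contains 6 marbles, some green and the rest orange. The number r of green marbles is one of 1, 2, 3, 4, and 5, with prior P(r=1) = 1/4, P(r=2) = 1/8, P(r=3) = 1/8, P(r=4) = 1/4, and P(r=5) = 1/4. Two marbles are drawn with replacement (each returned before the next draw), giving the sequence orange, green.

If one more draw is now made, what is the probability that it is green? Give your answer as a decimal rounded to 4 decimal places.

The likelihood of the observed sequence under each hypothesis: P(data | r = 1) = (5/6)(1/6) = 5/36; P(data | r = 2) = (4/6)(2/6) = 2/9; P(data | r = 3) = (3/6)(3/6) = 1/4; P(data | r = 4) = (2/6)(4/6) = 2/9; P(data | r = 5) = (1/6)(5/6) = 5/36.
The prior-weighted likelihoods are 1/4 · 5/36 = 5/144, 1/8 · 2/9 = 1/36, 1/8 · 1/4 = 1/32, 1/4 · 2/9 = 1/18, 1/4 · 5/36 = 5/144; these sum to 53/288.
Dividing through by the total gives posterior P(r = 1 | data) = 10/53, P(r = 2 | data) = 8/53, P(r = 3 | data) = 9/53, P(r = 4 | data) = 16/53, P(r = 5 | data) = 10/53.
The predictive probability is P(green next | data) = (1/6)(10/53) + (1/3)(8/53) + (1/2)(9/53) + (2/3)(16/53) + (5/6)(10/53) = 167/318.

0.5252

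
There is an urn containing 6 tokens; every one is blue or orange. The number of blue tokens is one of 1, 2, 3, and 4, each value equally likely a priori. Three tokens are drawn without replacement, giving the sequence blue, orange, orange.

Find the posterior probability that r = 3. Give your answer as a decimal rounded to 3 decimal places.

0.257

Under each hypothesis, the probability of the observed sequence is: P(data | r = 1) = (1/6)(5/5)(4/4) = 1/6; P(data | r = 2) = (2/6)(4/5)(3/4) = 1/5; P(data | r = 3) = (3/6)(3/5)(2/4) = 3/20; P(data | r = 4) = (4/6)(2/5)(1/4) = 1/15.
Weighting by the prior gives 1/4 · 1/6 = 1/24, 1/4 · 1/5 = 1/20, 1/4 · 3/20 = 3/80, 1/4 · 1/15 = 1/60; summing to 7/48.
By Bayes' rule, P(r = 3 | data) = (3/80) / (7/48) = 9/35.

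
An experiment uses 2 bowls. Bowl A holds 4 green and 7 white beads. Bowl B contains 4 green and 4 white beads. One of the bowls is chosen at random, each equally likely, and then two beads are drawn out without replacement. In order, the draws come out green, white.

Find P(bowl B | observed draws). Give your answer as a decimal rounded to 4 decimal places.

The likelihood of the observed sequence under each hypothesis: P(data | bowl A) = (4/11)(7/10) = 14/55; P(data | bowl B) = (4/8)(4/7) = 2/7.
The prior-weighted likelihoods are 1/2 · 14/55 = 7/55, 1/2 · 2/7 = 1/7; with total 104/385.
Therefore the posterior P(bowl B | data) = (1/7) / (104/385) = 55/104.

0.5288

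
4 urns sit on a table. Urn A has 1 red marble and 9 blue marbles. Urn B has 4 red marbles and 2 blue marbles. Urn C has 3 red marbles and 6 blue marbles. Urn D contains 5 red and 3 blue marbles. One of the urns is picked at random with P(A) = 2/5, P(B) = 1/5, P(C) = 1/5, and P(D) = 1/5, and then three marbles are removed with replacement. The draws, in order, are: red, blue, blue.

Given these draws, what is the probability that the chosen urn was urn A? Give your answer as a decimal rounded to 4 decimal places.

Under each hypothesis, the probability of the observed sequence is: P(data | urn A) = (1/10)(9/10)(9/10) = 0.081; P(data | urn B) = (4/6)(2/6)(2/6) = 0.074074; P(data | urn C) = (3/9)(6/9)(6/9) = 0.14815; P(data | urn D) = (5/8)(3/8)(3/8) = 0.087891.
The prior-weighted likelihoods are 2/5 · 0.081 = 0.0324, 1/5 · 0.074074 = 0.014815, 1/5 · 0.14815 = 0.02963, 1/5 · 0.087891 = 0.017578; these sum to 0.094423.
Hence P(urn A | data) = (0.0324) / (0.094423) = 0.34314.

0.3431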